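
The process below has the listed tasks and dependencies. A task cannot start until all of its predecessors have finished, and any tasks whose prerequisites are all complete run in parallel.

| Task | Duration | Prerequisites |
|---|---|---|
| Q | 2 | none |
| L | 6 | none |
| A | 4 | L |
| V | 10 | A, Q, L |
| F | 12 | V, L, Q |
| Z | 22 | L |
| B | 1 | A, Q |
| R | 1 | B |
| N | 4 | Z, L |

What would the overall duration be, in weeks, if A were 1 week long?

As given, the longest chain is L→A→V→F = 6+4+10+12 = 32, so the finish is 32 weeks.
A lies on that path, so at 1 week the path becomes 29 weeks.
Now L→Z→N = 6+22+4 = 32 is longest, so the finish becomes 32 weeks.

32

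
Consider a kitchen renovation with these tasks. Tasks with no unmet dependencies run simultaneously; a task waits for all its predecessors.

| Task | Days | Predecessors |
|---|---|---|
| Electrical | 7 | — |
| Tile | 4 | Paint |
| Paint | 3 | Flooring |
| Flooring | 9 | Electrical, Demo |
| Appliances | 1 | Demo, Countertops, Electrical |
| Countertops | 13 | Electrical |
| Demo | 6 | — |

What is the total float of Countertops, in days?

2

Critical path: Electrical→Flooring→Paint→Tile = 7+9+3+4 = 23, so the finish is 23 days.
The longest chain containing Countertops totals 21 days.
So Countertops can slip 22 − 20 = 2 days.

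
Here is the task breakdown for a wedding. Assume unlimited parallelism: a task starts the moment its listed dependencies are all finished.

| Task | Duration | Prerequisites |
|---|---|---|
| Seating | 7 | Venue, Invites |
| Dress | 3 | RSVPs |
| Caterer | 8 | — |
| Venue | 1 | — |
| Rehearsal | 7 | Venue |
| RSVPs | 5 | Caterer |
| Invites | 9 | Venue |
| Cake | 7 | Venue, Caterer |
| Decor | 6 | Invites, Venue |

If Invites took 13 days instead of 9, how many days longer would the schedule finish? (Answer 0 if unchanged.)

Critical path before the change: Venue→Invites→Seating = 1+9+7 = 17 giving 17 days.
Since Invites is critical, the +4 change carries straight to that chain (now 21 days).
No other chain overtakes it, so the finish is 21 days.
Change in finish: 21 − 17 = +4 days.

4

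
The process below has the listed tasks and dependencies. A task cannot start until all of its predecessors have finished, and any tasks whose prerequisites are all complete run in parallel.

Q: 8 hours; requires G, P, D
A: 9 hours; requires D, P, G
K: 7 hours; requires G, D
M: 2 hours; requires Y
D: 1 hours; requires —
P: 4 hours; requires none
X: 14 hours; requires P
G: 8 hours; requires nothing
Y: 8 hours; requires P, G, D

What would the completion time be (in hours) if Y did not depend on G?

18

Original critical path: P→X = 4+14 = 18 ⇒ 18 hours.
Without G→Y, Y's earliest start moves from 8 to 4.
New critical path: P→X = 4+14 = 18 ⇒ 18 hours.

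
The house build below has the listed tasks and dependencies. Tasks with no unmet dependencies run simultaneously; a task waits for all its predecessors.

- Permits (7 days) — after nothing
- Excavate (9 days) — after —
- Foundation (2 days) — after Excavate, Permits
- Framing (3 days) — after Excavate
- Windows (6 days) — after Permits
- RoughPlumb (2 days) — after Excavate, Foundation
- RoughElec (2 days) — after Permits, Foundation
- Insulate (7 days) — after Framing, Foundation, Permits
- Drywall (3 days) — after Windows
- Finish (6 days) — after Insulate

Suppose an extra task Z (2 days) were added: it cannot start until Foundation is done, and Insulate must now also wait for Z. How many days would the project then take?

26

Originally the project takes 25 days.
With Z inserted, Insulate now waits for max(Framing, Foundation, Permits, Z).
New critical path: Excavate→Foundation→Z→Insulate→Finish = 9+2+2+7+6 = 26 ⇒ 26 days.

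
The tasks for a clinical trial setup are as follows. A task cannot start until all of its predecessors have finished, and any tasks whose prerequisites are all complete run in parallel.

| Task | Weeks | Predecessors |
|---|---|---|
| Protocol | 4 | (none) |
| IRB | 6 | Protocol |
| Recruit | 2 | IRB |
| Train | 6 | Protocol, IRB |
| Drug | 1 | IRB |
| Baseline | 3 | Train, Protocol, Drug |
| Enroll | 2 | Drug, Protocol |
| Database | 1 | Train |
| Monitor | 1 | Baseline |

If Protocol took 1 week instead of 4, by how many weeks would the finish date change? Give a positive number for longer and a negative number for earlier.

As given, the longest chain is Protocol→IRB→Train→Baseline→Monitor = 4+6+6+3+1 = 20, so the finish is 20 weeks.
Protocol lies on that path, so at 1 week the path becomes 17 weeks.
That remains the longest chain; total 17 weeks.
Change in finish: 17 − 20 = -3 weeks.

-3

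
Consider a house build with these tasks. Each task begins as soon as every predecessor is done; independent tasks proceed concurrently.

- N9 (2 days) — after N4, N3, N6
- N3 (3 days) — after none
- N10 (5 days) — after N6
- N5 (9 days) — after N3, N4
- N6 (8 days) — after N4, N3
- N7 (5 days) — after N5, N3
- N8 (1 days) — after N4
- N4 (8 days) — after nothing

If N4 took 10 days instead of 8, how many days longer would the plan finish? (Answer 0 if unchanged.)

2

Critical path before the change: N4→N5→N7 = 8+9+5 = 22 giving 22 days.
Since N4 is critical, the +2 change carries straight to that chain (now 24 days).
That remains the longest chain; total 24 days.
Change in finish: 24 − 22 = +2 days.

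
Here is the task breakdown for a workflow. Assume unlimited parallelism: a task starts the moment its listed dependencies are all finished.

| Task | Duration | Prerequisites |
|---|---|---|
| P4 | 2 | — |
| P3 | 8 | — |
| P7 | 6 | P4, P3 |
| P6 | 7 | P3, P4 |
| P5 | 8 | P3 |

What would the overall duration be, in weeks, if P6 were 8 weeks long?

16

Critical path before the change: P3→P5 = 8+8 = 16 giving 16 weeks.
The longest path through P6 is only 15 weeks, so P6 has float 1.
No other chain overtakes it, so the finish is 16 weeks.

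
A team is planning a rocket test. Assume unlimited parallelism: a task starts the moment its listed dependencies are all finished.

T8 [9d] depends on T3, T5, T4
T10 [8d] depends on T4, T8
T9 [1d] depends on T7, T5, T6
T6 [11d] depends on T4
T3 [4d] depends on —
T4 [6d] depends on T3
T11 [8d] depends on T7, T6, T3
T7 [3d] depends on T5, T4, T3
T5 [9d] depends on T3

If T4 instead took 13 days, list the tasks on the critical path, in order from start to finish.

As given, the longest chain is T3→T5→T8→T10 = 4+9+9+8 = 30, so the finish is 30 days.
T4 has 1 day of float (longest path through it is 29).
The binding chain switches to T3→T4→T6→T11 = 4+13+11+8 = 36; finish 36 days.

T3, T4, T6, T11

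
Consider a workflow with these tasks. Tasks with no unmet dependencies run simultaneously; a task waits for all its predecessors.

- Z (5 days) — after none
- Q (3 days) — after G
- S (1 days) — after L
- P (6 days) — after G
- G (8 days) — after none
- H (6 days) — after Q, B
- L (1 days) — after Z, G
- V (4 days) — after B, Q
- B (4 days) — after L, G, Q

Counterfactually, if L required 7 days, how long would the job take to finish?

As given, the longest chain is G→Q→B→H = 8+3+4+6 = 21, so the finish is 21 days.
L is off the critical path — its longest chain is 19 days, giving 2 of slack.
The binding chain switches to G→L→B→H = 8+7+4+6 = 25; finish 25 days.

25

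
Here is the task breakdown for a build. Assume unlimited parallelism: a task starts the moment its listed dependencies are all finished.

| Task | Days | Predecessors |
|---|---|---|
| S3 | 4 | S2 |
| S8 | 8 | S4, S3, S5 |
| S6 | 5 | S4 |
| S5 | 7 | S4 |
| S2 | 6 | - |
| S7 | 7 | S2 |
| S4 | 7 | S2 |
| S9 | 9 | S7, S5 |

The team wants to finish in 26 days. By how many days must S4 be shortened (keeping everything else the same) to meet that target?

Current finish: 29 days; target: 26.
S4 is on every critical path, so each day cut from S4 cuts the finish by one (this holds down to a finish of 23).
Need 29 − 26 = 3 days off S4 → S4 becomes 4 days, finish becomes 26.

3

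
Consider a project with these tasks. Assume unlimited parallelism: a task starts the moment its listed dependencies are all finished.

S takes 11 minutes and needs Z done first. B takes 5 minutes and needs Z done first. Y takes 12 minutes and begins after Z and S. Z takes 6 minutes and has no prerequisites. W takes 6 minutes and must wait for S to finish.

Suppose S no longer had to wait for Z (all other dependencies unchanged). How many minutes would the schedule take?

Original critical path: Z→S→Y = 6+11+12 = 29 ⇒ 29 minutes.
Without Z→S, S's earliest start moves from 6 to 0.
New critical path: S→Y = 11+12 = 23 ⇒ 23 minutes.

23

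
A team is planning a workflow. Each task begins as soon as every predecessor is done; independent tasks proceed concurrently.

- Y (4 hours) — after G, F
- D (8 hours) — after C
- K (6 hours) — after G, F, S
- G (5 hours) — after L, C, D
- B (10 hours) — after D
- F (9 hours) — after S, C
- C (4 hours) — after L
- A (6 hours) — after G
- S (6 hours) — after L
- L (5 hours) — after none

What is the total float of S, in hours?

The longest chain is L→C→D→G→A = 5+4+8+5+6 = 28; overall finish 28 hours.
S finishes as early as 11 and must finish by 13.
Slack of S = 7 − 5 = 2 hours.

2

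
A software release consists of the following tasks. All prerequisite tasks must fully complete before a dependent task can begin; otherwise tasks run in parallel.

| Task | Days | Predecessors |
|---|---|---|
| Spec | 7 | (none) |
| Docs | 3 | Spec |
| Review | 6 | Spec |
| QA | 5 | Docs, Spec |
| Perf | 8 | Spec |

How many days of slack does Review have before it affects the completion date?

2

Critical path: Spec→Docs→QA = 7+3+5 = 15, so the finish is 15 days.
The longest chain containing Review totals 13 days.
So Review can slip 15 − 13 = 2 days.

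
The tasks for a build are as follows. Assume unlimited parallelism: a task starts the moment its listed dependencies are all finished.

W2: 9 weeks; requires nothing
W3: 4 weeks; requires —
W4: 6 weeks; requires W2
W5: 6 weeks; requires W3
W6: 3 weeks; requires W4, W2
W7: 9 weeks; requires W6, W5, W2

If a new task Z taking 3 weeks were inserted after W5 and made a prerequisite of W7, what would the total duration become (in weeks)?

27

Originally the schedule takes 27 weeks.
With Z inserted, W7 now waits for max(W6, W5, W2, Z).
New critical path: W2→W4→W6→W7 = 9+6+3+9 = 27 ⇒ 27 weeks.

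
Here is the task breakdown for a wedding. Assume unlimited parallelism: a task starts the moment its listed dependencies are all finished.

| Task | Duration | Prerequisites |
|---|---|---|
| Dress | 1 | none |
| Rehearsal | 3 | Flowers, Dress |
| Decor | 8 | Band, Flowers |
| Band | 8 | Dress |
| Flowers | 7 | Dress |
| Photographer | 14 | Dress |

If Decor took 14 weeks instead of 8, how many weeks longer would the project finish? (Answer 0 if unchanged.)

As given, the longest chain is Dress→Band→Decor = 1+8+8 = 17, so the finish is 17 weeks.
Decor is on the critical path; changing it to 14 makes that path 23 weeks.
That remains the longest chain; total 23 weeks.
Change in finish: 23 − 17 = +6 weeks.

6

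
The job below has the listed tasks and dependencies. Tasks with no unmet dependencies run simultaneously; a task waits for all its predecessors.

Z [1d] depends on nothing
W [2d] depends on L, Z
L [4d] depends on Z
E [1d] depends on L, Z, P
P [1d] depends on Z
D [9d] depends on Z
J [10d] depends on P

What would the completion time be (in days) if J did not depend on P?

10

Original critical path: Z→P→J = 1+1+10 = 12 ⇒ 12 days.
Without P→J, J's earliest start moves from 2 to 0.
The longest chain is now Z→D = 1+9 = 10, so the job takes 10 days.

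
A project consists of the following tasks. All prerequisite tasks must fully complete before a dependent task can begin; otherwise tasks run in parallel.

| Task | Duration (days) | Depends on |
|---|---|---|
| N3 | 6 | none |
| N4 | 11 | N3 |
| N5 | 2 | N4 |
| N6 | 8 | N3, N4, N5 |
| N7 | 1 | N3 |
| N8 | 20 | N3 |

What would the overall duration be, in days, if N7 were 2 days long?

Actual critical path: N3→N4→N5→N6 = 6+11+2+8 = 27 ⇒ 27 days.
N7 is off the critical path — its longest chain is 7 days, giving 20 of slack.
That remains the longest chain; total 27 days.

27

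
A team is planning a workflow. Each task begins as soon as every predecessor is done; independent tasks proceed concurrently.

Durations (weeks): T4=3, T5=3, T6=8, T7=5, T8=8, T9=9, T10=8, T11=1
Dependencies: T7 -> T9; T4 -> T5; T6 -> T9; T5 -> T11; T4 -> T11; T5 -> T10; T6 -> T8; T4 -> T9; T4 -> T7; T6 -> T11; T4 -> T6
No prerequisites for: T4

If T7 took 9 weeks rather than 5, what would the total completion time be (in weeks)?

21

Critical path before the change: T4→T6→T9 = 3+8+9 = 20 giving 20 weeks.
T7 is off the critical path — its longest chain is 17 weeks, giving 3 of slack.
New critical path: T4→T7→T9 = 3+9+9 = 21 ⇒ 21 weeks.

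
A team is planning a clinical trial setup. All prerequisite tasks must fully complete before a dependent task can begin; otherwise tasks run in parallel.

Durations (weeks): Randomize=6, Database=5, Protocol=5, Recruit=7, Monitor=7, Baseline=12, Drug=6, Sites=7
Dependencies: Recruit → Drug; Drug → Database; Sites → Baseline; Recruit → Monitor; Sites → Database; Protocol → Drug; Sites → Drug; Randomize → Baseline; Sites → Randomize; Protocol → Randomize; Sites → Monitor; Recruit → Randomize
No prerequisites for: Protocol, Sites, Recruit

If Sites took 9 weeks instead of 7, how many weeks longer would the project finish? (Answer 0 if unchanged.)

2

Actual critical path: Sites→Randomize→Baseline = 7+6+12 = 25 ⇒ 25 weeks.
Since Sites is critical, the +2 change carries straight to that chain (now 27 weeks).
The critical path is still Sites→Randomize→Baseline; finish is now 27 weeks.
Change in finish: 27 − 25 = +2 weeks.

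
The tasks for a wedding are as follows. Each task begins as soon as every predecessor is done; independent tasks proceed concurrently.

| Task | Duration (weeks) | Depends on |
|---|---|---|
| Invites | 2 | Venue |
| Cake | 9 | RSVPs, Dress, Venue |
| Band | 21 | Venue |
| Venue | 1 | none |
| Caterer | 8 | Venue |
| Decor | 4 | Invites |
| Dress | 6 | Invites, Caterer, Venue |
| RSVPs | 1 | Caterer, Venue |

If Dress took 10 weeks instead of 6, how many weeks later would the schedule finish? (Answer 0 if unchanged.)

Baseline: Venue→Caterer→Dress→Cake = 1+8+6+9 = 24 → 24 weeks.
Dress lies on that path, so at 10 weeks the path becomes 28 weeks.
No other chain overtakes it, so the finish is 28 weeks.
Change in finish: 28 − 24 = +4 weeks.

4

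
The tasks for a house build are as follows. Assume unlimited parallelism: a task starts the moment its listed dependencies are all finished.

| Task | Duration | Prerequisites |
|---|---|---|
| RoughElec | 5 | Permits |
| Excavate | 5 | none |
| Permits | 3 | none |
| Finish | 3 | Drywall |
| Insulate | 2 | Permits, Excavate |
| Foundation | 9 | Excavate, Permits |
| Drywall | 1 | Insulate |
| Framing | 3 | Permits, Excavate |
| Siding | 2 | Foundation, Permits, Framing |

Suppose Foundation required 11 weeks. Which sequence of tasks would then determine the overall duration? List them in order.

Baseline: Excavate→Foundation→Siding = 5+9+2 = 16 → 16 weeks.
Foundation is on the critical path; changing it to 11 makes that path 18 weeks.
No other chain overtakes it, so the finish is 18 weeks.

Excavate, Foundation, Siding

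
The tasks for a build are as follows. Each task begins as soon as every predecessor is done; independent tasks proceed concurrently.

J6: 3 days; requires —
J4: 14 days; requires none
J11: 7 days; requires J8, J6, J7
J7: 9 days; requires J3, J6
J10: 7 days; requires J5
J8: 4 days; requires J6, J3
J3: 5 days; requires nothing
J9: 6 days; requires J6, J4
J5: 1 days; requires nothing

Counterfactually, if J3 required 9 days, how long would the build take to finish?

Actual critical path: J3→J7→J11 = 5+9+7 = 21 ⇒ 21 days.
J3 lies on that path, so at 9 days the path becomes 25 days.
The critical path is still J3→J7→J11; finish is now 25 days.

25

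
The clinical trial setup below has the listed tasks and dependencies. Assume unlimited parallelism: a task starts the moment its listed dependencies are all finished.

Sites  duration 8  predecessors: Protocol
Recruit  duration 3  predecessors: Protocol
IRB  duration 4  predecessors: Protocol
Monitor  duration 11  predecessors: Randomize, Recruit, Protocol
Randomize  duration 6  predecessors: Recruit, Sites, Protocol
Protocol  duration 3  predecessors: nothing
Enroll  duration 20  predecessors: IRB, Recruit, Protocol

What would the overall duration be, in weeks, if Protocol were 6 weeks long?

31

Baseline: Protocol→Sites→Randomize→Monitor = 3+8+6+11 = 28 → 28 weeks.
Protocol lies on that path, so at 6 weeks the path becomes 31 weeks.
That remains the longest chain; total 31 weeks.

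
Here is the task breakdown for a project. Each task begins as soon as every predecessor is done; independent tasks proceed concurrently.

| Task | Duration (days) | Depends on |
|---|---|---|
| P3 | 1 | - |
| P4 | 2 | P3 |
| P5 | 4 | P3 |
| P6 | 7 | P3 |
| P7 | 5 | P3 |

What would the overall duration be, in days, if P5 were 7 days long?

8

As given, the longest chain is P3→P6 = 1+7 = 8, so the finish is 8 days.
The longest path through P5 is only 5 days, so P5 has float 3.
Now P3→P5 = 1+7 = 8 is longest, so the finish becomes 8 days.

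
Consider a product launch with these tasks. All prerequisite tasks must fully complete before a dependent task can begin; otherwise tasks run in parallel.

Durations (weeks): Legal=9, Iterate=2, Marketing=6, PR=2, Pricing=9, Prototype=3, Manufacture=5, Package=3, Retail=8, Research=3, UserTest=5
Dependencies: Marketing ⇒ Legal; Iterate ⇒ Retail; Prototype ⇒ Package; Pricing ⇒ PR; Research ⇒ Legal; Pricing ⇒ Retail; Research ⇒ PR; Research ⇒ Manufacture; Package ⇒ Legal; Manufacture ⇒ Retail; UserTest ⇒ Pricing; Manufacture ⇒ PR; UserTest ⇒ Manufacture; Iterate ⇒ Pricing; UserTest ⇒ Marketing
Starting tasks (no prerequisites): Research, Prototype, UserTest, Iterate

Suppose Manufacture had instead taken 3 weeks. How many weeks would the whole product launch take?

Actual critical path: UserTest→Pricing→Retail = 5+9+8 = 22 ⇒ 22 weeks.
Manufacture has 4 weeks of float (longest path through it is 18).
The critical path is still UserTest→Pricing→Retail; finish is now 22 weeks.

22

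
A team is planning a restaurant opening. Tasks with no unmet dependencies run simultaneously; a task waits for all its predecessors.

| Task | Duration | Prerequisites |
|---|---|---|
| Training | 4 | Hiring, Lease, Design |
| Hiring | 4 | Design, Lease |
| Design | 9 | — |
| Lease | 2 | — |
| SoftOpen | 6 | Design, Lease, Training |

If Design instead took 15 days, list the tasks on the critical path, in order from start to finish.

Design, Hiring, Training, SoftOpen

Actual critical path: Design→Hiring→Training→SoftOpen = 9+4+4+6 = 23 ⇒ 23 days.
Design is on the critical path; changing it to 15 makes that path 29 days.
The critical path is still Design→Hiring→Training→SoftOpen; finish is now 29 days.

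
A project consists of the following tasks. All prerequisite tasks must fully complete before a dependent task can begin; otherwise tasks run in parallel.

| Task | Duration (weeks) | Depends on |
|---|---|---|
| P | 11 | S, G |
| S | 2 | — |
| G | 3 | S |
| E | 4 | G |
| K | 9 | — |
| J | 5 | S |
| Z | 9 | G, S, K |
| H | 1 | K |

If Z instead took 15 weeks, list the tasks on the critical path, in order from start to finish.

K, Z

Critical path before the change: K→Z = 9+9 = 18 giving 18 weeks.
Since Z is critical, the +6 change carries straight to that chain (now 24 weeks).
The critical path is still K→Z; finish is now 24 weeks.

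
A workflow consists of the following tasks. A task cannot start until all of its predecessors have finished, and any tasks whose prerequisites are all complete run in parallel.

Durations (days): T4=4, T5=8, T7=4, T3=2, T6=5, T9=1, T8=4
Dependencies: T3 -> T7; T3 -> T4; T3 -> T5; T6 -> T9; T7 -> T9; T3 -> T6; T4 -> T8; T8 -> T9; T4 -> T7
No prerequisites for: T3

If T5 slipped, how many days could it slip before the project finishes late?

T3→T4→T7→T9 = 2+4+4+1 = 11 sets the makespan at 11 days.
T5 finishes as early as 10 and must finish by 11.
So T5 can slip 11 − 10 = 1 day.

1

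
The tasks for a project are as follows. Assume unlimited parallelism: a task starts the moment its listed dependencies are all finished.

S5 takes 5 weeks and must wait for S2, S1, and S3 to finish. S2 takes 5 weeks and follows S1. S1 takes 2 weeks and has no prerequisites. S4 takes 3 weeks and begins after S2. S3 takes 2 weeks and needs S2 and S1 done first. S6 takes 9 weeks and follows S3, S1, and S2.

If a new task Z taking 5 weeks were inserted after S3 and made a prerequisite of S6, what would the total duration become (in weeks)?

Originally the job takes 18 weeks.
With Z inserted, S6 now waits for max(S3, S1, S2, Z).
New critical path: S1→S2→S3→Z→S6 = 2+5+2+5+9 = 23 ⇒ 23 weeks.

23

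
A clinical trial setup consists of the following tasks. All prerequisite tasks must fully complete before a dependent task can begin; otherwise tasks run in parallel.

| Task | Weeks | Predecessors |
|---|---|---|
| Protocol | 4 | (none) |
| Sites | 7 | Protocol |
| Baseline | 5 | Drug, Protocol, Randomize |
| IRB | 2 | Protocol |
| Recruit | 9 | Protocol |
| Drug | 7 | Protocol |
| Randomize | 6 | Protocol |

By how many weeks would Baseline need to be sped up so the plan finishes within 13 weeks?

3

Current finish: 16 weeks; target: 13.
Baseline is on every critical path, so each week cut from Baseline cuts the finish by one (this holds down to a finish of 13).
Need 16 − 13 = 3 weeks off Baseline → Baseline becomes 2 weeks, finish becomes 13.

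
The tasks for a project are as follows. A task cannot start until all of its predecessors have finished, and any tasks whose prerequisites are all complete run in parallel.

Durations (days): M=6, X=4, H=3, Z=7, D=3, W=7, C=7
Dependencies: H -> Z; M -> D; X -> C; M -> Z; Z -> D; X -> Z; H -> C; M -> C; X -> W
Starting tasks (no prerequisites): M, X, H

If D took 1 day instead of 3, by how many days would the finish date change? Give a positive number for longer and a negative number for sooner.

Actual critical path: M→Z→D = 6+7+3 = 16 ⇒ 16 days.
D is on the critical path; changing it to 1 makes that path 14 days.
The critical path is still M→Z→D; finish is now 14 days.
Change in finish: 14 − 16 = -2 days.

-2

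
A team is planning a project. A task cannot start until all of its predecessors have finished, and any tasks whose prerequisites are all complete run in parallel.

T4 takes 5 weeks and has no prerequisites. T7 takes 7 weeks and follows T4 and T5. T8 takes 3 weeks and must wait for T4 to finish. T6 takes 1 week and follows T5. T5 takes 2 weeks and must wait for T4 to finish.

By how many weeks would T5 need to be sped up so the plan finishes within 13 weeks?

1

Current finish: 14 weeks; target: 13.
T5 is on every critical path, so each week cut from T5 cuts the finish by one (this holds down to a finish of 13).
Need 14 − 13 = 1 week off T5 → T5 becomes 1 week, finish becomes 13.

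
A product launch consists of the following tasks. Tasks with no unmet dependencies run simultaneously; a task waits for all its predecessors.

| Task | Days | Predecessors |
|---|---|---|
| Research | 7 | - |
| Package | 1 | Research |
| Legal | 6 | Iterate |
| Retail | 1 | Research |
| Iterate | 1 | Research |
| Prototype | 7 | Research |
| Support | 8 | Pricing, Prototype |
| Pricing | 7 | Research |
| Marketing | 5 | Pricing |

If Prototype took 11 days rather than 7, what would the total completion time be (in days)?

The binding path is Research→Prototype→Support = 7+7+8 = 22; finish at 22 days.
Prototype lies on that path, so at 11 days the path becomes 26 days.
That remains the longest chain; total 26 days.

26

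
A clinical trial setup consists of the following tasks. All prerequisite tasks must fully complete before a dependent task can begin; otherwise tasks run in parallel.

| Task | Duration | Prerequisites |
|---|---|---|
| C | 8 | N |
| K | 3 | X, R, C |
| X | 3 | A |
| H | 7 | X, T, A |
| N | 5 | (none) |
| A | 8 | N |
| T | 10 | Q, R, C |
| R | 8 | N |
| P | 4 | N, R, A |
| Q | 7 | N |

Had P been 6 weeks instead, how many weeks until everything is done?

30

Actual critical path: N→C→T→H = 5+8+10+7 = 30 ⇒ 30 weeks.
P has 13 weeks of float (longest path through it is 17).
No other chain overtakes it, so the finish is 30 weeks.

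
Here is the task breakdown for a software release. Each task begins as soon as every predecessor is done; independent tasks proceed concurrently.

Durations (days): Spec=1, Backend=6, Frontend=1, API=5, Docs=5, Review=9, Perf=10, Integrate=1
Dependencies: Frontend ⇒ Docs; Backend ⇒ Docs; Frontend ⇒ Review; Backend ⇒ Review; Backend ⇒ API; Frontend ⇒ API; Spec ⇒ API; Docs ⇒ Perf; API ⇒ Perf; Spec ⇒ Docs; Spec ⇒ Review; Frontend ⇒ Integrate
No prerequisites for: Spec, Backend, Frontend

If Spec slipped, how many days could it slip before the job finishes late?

Critical path: Backend→API→Perf = 6+5+10 = 21, so the finish is 21 days.
Longest path through Spec: 16 days (earliest finish 1, latest finish 6).
So Spec can slip 6 − 1 = 5 days.

5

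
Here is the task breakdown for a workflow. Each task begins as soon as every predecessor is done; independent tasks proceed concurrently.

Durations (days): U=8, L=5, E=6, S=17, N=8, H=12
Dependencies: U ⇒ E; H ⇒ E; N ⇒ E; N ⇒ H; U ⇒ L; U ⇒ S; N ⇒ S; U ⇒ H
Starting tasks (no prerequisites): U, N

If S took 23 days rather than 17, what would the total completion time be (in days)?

The binding path is U→H→E = 8+12+6 = 26; finish at 26 days.
S is off the critical path — its longest chain is 25 days, giving 1 of slack.
The binding chain switches to U→S = 8+23 = 31; finish 31 days.

31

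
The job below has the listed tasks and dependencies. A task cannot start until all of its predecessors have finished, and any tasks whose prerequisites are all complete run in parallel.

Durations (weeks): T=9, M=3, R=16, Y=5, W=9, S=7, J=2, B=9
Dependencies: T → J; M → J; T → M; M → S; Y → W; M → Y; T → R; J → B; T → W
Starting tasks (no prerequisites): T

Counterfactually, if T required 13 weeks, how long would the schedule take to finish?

30

Actual critical path: T→M→Y→W = 9+3+5+9 = 26 ⇒ 26 weeks.
T is on the critical path; changing it to 13 makes that path 30 weeks.
No other chain overtakes it, so the finish is 30 weeks.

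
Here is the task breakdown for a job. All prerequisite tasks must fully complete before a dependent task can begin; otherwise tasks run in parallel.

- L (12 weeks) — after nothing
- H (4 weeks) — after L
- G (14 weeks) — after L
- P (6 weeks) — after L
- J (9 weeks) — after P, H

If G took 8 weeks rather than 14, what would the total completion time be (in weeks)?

27

Actual critical path: L→P→J = 12+6+9 = 27 ⇒ 27 weeks.
The longest path through G is only 26 weeks, so G has float 1.
No other chain overtakes it, so the finish is 27 weeks.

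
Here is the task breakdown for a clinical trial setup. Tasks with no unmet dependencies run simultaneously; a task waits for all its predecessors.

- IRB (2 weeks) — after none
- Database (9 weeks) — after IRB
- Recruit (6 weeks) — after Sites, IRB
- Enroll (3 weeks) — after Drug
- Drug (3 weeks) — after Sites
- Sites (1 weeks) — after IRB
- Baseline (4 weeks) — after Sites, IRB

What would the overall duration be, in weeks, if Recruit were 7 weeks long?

11

As given, the longest chain is IRB→Database = 2+9 = 11, so the finish is 11 weeks.
Recruit is off the critical path — its longest chain is 9 weeks, giving 2 of slack.
No other chain overtakes it, so the finish is 11 weeks.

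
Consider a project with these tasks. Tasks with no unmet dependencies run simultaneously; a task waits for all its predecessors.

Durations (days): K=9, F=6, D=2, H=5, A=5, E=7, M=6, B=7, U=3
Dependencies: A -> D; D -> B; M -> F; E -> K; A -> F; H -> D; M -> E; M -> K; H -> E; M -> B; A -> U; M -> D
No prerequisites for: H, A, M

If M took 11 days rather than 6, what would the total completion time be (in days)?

Critical path before the change: M→E→K = 6+7+9 = 22 giving 22 days.
Since M is critical, the +5 change carries straight to that chain (now 27 days).
No other chain overtakes it, so the finish is 27 days.

27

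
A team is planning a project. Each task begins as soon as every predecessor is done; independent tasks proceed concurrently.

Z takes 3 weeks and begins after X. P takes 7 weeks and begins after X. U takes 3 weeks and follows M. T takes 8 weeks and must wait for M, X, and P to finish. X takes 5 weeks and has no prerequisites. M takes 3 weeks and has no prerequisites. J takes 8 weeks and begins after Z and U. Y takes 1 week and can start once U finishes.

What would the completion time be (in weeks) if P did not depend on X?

16

Original critical path: X→P→T = 5+7+8 = 20 ⇒ 20 weeks.
Without X→P, P's earliest start moves from 5 to 0.
The longest chain is now X→Z→J = 5+3+8 = 16, so the plan takes 16 weeks.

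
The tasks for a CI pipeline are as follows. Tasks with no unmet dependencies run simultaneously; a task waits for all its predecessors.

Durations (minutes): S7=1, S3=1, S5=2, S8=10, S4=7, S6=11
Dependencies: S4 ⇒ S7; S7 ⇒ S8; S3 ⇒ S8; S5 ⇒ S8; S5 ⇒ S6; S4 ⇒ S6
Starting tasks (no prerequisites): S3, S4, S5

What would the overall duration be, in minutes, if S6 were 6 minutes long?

Baseline: S4→S6 = 7+11 = 18 → 18 minutes.
Since S6 is critical, the -5 change carries straight to that chain (now 13 minutes).
The binding chain switches to S4→S7→S8 = 7+1+10 = 18; finish 18 minutes.

18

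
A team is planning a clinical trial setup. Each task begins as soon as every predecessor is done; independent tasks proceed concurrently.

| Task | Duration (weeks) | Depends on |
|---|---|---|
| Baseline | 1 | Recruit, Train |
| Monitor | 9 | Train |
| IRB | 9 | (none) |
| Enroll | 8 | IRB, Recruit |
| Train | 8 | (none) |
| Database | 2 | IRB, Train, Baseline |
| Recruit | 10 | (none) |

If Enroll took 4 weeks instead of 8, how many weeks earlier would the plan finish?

As given, the longest chain is Recruit→Enroll = 10+8 = 18, so the finish is 18 weeks.
Since Enroll is critical, the -4 change carries straight to that chain (now 14 weeks).
Now Train→Monitor = 8+9 = 17 is longest, so the finish becomes 17 weeks.
Change in finish: 17 − 18 = -1 weeks.

1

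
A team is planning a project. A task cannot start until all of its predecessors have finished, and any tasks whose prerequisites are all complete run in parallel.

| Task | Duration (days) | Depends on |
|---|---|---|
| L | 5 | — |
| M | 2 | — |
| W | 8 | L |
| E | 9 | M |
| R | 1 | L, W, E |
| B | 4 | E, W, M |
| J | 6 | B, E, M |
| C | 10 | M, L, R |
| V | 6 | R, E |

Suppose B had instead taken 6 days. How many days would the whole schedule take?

The binding path is L→W→R→C = 5+8+1+10 = 24; finish at 24 days.
B has 1 day of float (longest path through it is 23).
The binding chain switches to L→W→B→J = 5+8+6+6 = 25; finish 25 days.

25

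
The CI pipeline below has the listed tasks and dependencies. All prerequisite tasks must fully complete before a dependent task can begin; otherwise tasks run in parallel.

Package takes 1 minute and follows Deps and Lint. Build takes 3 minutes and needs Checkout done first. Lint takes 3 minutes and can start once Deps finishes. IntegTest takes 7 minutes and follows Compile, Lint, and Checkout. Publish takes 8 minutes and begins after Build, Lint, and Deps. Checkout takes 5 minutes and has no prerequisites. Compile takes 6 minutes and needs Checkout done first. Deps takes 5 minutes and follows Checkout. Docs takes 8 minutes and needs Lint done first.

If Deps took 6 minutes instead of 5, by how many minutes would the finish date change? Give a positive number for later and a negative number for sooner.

As given, the longest chain is Checkout→Deps→Lint→Docs = 5+5+3+8 = 21, so the finish is 21 minutes.
Deps is on the critical path; changing it to 6 makes that path 22 minutes.
No other chain overtakes it, so the finish is 22 minutes.
Change in finish: 22 − 21 = +1 minutes.

1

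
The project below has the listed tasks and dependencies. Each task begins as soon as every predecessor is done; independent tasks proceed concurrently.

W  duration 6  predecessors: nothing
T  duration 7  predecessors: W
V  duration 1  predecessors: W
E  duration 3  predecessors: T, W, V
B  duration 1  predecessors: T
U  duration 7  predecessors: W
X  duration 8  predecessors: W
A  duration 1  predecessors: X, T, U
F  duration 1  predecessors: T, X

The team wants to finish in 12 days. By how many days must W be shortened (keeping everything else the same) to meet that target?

4

Current finish: 16 days; target: 12.
W is on every critical path, so each day cut from W cuts the finish by one (this holds down to a finish of 11).
Need 16 − 12 = 4 days off W → W becomes 2 days, finish becomes 12.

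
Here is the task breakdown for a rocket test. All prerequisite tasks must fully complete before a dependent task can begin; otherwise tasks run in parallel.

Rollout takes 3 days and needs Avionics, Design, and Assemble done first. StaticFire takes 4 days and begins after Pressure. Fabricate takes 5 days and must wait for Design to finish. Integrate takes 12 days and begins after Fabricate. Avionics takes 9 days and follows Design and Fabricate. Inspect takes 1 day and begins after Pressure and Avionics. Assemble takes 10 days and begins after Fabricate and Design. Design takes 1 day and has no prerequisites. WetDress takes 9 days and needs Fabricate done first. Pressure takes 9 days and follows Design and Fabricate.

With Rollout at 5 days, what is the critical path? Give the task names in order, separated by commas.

Design, Fabricate, Assemble, Rollout

Actual critical path: Design→Fabricate→Assemble→Rollout = 1+5+10+3 = 19 ⇒ 19 days.
Rollout is on the critical path; changing it to 5 makes that path 21 days.
No other chain overtakes it, so the finish is 21 days.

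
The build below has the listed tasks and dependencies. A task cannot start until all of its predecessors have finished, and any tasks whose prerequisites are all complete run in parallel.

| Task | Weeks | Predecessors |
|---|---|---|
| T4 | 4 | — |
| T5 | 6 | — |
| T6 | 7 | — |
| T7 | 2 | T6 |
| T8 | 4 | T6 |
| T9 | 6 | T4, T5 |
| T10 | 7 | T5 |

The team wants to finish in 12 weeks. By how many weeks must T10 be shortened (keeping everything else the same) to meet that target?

Current finish: 13 weeks; target: 12.
T10 is on every critical path, so each week cut from T10 cuts the finish by one (this holds down to a finish of 12).
Need 13 − 12 = 1 week off T10 → T10 becomes 6 weeks, finish becomes 12.

1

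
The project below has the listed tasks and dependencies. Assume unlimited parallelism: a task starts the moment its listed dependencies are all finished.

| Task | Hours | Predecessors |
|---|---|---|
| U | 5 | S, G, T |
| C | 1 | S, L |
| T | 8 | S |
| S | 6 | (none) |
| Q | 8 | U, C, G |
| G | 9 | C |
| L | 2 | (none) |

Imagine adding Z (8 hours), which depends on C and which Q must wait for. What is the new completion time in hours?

29

Originally the plan takes 29 hours.
With Z inserted, Q now waits for max(U, C, G, Z).
New critical path: S→C→G→U→Q = 6+1+9+5+8 = 29 ⇒ 29 hours.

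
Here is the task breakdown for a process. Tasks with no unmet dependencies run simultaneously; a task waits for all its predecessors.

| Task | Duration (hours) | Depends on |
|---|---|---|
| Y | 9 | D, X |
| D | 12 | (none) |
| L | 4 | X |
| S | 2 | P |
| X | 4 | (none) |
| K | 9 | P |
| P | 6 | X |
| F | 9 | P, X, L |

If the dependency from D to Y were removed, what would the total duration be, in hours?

19

Before: longest chain D→Y = 12+9 = 21, finish 21.
Without D→Y, Y's earliest start moves from 12 to 4.
New critical path: X→P→K = 4+6+9 = 19 ⇒ 19 hours.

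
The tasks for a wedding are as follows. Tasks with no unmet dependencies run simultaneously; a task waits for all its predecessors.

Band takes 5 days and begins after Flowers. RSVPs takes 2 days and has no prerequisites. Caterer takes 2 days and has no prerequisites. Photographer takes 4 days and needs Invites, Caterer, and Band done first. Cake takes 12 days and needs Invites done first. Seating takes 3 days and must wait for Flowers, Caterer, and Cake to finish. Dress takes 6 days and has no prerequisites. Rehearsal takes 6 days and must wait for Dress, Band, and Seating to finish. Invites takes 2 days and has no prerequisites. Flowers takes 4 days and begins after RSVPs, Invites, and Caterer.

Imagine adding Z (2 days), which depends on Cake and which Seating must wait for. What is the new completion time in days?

25

Originally the job takes 23 days.
With Z inserted, Seating now waits for max(Flowers, Caterer, Cake, Z).
New critical path: Invites→Cake→Z→Seating→Rehearsal = 2+12+2+3+6 = 25 ⇒ 25 days.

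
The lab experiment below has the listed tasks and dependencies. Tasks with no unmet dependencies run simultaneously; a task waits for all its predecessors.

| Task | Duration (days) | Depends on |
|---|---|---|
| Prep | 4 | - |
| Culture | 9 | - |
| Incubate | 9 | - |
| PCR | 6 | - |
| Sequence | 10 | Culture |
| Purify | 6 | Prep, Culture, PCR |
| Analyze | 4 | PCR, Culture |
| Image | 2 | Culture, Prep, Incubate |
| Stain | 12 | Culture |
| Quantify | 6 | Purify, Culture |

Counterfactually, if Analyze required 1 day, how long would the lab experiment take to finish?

As given, the longest chain is Culture→Purify→Quantify = 9+6+6 = 21, so the finish is 21 days.
Analyze has 8 days of float (longest path through it is 13).
No other chain overtakes it, so the finish is 21 days.

21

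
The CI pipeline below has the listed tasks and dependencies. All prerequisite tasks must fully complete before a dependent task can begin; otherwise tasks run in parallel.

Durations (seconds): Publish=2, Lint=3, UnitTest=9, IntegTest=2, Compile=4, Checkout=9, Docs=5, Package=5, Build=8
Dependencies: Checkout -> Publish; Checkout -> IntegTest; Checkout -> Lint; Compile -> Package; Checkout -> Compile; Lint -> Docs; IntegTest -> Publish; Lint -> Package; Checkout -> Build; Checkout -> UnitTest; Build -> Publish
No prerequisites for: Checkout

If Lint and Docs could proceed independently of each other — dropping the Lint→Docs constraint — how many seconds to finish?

Before: longest chain Checkout→Build→Publish = 9+8+2 = 19, finish 19.
Without Lint→Docs, Docs's earliest start moves from 12 to 0.
After: Checkout→Build→Publish = 9+8+2 = 19 → 19 seconds.

19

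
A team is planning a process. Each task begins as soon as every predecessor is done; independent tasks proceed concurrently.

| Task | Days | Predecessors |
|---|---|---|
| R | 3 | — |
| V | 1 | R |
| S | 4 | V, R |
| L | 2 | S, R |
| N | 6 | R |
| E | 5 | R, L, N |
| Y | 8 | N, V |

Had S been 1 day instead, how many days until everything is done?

Critical path before the change: R→N→Y = 3+6+8 = 17 giving 17 days.
S has 2 days of float (longest path through it is 15).
No other chain overtakes it, so the finish is 17 days.

17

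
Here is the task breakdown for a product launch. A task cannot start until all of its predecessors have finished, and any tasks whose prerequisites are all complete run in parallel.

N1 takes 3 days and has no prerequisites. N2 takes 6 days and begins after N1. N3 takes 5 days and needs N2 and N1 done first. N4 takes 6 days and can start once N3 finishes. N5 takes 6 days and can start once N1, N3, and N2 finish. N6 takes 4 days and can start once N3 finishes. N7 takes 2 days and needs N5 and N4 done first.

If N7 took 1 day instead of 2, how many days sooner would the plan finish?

1

The binding path is N1→N2→N3→N4→N7 = 3+6+5+6+2 = 22; finish at 22 days.
N7 lies on that path, so at 1 day the path becomes 21 days.
The critical path is still N1→N2→N3→N4→N7; finish is now 21 days.
Change in finish: 21 − 22 = -1 days.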